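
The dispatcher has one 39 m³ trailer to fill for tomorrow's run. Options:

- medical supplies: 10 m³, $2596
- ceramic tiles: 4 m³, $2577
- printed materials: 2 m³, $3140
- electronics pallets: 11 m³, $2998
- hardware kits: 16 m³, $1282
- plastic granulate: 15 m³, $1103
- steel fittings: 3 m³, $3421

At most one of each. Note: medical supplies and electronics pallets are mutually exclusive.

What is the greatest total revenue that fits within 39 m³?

13418

Taking ceramic tiles + printed materials + electronics pallets + hardware kits + steel fittings: 36 m³ used, 13418 in revenue.
The spare 3 m³ is too small for any remaining shipment, and no feasible exchange beats 13418.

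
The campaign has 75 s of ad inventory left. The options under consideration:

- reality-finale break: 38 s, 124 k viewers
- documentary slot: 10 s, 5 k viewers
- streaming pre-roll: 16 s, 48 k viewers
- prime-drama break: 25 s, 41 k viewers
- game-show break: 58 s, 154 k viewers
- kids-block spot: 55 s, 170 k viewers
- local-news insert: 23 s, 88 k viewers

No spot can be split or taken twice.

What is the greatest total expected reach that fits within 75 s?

Taking the top-ratio spots first gives reality-finale break + documentary slot + local-news insert for 217 (71 s).
Using the slack differently, streaming pre-roll + kids-block spot comes to 218 at 71 s.

218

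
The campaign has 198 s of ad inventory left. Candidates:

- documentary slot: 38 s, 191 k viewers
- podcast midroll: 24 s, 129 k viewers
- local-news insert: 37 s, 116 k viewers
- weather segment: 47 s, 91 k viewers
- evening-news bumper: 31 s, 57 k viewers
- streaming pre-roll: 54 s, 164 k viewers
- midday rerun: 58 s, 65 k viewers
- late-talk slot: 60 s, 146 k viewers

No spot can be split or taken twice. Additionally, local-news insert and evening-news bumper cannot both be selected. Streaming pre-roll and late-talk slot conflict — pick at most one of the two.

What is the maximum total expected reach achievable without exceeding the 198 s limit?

By expected reach per s: podcast midroll 5.38, documentary slot 5.03, local-news insert 3.14 lead.
Taking documentary slot + podcast midroll + weather segment + evening-news bumper + streaming pre-roll: 194 s used, 632 in expected reach.
Nothing else feasible within 198 s beats 632.

632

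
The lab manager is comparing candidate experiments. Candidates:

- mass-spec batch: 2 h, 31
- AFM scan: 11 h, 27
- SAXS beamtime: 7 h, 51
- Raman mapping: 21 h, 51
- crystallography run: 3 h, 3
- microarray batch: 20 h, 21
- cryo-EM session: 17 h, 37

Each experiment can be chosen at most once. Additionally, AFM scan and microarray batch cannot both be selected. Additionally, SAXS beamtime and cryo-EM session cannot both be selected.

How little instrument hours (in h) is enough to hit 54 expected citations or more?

9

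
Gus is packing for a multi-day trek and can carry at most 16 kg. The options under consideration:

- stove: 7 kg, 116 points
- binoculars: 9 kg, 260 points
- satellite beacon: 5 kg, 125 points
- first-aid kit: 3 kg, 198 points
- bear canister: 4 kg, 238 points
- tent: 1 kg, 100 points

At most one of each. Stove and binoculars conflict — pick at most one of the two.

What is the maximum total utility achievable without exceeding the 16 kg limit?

Taking the top-ratio items first gives satellite beacon + first-aid kit + bear canister + tent for 661 (13 kg).
Replace satellite beacon and tent with binoculars: the trade gains 35 net, giving 696 at 16 kg.

696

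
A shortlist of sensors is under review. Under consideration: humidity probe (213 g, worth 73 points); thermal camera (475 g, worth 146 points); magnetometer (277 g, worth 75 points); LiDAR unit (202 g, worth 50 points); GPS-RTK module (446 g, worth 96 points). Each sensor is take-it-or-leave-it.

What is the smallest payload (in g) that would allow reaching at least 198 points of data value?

Need the lightest bundle worth ≥ 198.
humidity probe + thermal camera: 219 data value at 688 g.
Any bundle with less than 688 g falls short of 198.

688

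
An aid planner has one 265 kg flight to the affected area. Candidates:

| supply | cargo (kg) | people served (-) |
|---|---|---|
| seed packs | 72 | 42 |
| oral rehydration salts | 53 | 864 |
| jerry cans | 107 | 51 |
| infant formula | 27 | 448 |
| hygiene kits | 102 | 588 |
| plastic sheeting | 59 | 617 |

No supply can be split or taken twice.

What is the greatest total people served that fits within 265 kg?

2517

Best packing: oral rehydration salts + infant formula + hygiene kits + plastic sheeting — 241 kg, 2517 total.
No other feasible combination exceeds 2517.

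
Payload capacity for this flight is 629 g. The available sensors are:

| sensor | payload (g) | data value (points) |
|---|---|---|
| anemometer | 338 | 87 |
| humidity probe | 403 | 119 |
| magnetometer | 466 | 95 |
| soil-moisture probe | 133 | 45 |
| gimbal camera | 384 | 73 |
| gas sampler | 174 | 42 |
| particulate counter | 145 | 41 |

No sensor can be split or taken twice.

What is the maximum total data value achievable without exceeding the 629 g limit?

Taking the top-ratio sensors first gives humidity probe + soil-moisture probe for 164 (536 g).
Dropping humidity probe frees 403 g; slotting in anemometer + particulate counter (483 g) lifts the total to 173 at 616 g.
Runner-up humidity probe + soil-moisture probe tops out at 164.

173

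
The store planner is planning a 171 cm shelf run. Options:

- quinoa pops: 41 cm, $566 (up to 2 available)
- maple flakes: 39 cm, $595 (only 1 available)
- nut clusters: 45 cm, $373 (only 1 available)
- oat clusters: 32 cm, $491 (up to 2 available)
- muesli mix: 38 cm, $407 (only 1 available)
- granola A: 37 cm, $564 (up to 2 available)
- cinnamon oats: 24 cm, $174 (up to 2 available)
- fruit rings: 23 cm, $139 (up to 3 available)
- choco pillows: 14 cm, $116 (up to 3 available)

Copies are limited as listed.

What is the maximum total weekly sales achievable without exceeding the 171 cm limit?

2405

Ranking by ratio (weekly sales/cm): oat clusters 15.34, maple flakes 15.26, granola A 15.24.
Taking the top-ratio products first gives maple flakes + 2×oat clusters + granola A + 2×choco pillows for 2373 (168 cm).
The 78 cm tied up in 2×oat clusters and choco pillows is better spent on quinoa pops + granola A — total rises to 2405 (168 cm).
Every other selection either busts 171 cm or exceeds an availability limit or fails to beat 2405.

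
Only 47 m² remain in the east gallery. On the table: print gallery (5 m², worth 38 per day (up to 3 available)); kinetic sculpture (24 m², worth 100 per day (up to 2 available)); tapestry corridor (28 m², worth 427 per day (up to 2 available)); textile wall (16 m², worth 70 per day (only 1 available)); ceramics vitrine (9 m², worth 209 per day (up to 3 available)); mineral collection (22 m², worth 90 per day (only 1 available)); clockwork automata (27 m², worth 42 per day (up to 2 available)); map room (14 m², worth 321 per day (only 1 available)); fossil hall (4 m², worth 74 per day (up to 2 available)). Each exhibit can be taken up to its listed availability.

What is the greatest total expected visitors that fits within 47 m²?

1022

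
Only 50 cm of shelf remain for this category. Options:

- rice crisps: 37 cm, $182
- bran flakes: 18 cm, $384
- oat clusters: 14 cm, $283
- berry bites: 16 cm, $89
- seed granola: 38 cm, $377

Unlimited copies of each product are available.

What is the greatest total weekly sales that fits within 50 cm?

1051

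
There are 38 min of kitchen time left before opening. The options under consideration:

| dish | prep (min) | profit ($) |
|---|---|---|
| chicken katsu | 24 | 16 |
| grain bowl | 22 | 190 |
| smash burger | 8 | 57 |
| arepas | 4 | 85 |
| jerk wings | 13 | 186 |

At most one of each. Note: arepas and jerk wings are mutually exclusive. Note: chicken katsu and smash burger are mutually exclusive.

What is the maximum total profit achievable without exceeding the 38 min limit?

376

Taking grain bowl + jerk wings: 35 min used, 376 in profit.
No other feasible combination exceeds 376.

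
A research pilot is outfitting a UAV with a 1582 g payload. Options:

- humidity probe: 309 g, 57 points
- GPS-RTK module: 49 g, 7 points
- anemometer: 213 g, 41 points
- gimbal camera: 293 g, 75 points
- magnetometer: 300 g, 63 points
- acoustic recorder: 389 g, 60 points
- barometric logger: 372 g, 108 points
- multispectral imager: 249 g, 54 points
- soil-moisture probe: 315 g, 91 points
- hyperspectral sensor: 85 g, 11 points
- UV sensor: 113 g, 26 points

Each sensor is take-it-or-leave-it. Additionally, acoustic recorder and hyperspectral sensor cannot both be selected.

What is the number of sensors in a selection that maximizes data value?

6

Optimal total is 398.
One optimal bundle: GPS-RTK module + gimbal camera + magnetometer + barometric logger + multispectral imager + soil-moisture probe (1578 g).
All optima have 6 sensors.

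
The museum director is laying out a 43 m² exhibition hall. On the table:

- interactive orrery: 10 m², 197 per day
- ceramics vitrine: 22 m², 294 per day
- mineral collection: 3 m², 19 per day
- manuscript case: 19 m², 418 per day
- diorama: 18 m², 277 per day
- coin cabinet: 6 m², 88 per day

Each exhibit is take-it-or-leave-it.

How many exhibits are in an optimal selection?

Optimal total is 783.
For example manuscript case + diorama + coin cabinet achieves it, using 43 m².
All optima have 3 exhibits.

3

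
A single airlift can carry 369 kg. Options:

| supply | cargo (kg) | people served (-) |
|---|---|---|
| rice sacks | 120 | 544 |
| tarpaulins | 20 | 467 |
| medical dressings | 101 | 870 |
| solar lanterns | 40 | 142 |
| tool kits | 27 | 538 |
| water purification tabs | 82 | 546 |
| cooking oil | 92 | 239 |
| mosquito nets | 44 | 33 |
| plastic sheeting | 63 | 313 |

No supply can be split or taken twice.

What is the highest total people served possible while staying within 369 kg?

By people served per kg: tarpaulins 23.35, tool kits 19.93, medical dressings 8.61 lead.
Filling by ratio: tarpaulins + medical dressings + solar lanterns + tool kits + water purification tabs + plastic sheeting for 2876, with 36 kg left unused.
Replace solar lanterns and plastic sheeting with rice sacks: the trade gains 89 net, giving 2965 at 350 kg.

2965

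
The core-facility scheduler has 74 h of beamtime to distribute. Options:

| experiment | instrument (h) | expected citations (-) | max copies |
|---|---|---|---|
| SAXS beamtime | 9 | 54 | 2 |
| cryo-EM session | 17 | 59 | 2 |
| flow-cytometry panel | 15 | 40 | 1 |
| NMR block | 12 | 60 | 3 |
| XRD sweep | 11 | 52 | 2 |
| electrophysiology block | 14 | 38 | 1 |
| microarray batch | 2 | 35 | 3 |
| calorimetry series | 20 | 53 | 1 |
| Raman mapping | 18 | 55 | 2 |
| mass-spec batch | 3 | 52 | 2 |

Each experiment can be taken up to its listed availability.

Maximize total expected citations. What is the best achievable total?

506

The ratio heuristic lands on 2×SAXS beamtime + 3×NMR block + 3×microarray batch + 2×mass-spec batch (497) but leaves 8 h idle.
The 14 h tied up in NMR block and microarray batch is better spent on 2×XRD sweep — total rises to 506 (74 h).
That's the maximum — no swap from here does better than 506.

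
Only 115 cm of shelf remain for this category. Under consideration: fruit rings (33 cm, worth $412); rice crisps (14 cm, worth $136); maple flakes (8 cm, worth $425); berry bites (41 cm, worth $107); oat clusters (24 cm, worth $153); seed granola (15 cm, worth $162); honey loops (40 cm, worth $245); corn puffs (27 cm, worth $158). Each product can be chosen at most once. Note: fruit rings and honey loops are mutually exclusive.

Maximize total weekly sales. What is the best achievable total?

By weekly sales per cm: maple flakes 53.12, fruit rings 12.48, seed granola 10.80 lead.
The ratio heuristic lands on fruit rings + rice crisps + maple flakes + oat clusters + seed granola (1288) but leaves 21 cm idle.
Dropping rice crisps frees 14 cm; slotting in corn puffs (27 cm) lifts the total to 1310 at 107 cm.
The closest alternative, fruit rings + rice crisps + maple flakes + seed granola + corn puffs, reaches only 1293.

1310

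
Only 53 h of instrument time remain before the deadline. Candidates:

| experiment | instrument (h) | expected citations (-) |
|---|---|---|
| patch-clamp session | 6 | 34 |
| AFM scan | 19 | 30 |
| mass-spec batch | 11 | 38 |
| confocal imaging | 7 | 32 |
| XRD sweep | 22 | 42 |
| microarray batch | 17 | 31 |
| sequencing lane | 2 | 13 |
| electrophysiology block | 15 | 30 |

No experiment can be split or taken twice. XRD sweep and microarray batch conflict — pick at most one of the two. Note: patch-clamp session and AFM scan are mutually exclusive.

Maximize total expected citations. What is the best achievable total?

By expected citations per h: sequencing lane 6.50, patch-clamp session 5.67, confocal imaging 4.57 lead.
The ratio heuristic lands on patch-clamp session + mass-spec batch + confocal imaging + sequencing lane + electrophysiology block (147) but leaves 12 h idle.
The 15 h tied up in electrophysiology block is better spent on XRD sweep — total rises to 159 (48 h).
The closest alternative, patch-clamp session + confocal imaging + XRD sweep + sequencing lane + electrophysiology block, reaches only 151.

159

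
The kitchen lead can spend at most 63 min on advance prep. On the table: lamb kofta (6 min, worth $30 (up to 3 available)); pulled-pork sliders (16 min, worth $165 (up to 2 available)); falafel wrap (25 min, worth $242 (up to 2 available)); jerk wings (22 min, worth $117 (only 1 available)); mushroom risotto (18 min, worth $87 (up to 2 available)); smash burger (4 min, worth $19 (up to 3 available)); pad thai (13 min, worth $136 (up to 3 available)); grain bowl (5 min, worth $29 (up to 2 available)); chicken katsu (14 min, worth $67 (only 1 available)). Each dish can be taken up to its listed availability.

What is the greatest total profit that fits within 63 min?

Taking the top-ratio dishes first gives pulled-pork sliders + 3×pad thai + grain bowl for 602 (60 min).
The 13 min tied up in pad thai is better spent on pulled-pork sliders — total rises to 631 (63 min).
Every other selection either busts 63 min or exceeds an availability limit or fails to beat 631.

631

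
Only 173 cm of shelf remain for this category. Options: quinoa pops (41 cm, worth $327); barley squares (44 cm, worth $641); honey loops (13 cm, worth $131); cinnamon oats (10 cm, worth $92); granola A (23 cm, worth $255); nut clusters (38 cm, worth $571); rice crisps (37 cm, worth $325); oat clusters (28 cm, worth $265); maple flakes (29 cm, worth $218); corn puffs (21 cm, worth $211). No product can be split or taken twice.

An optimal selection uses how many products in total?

The maximum weekly sales within 173 cm is 2095.
barley squares + cinnamon oats + granola A + nut clusters + rice crisps + corn puffs hits 2095 at 173 cm.
Any selection reaching 2095 contains exactly 6 products.

6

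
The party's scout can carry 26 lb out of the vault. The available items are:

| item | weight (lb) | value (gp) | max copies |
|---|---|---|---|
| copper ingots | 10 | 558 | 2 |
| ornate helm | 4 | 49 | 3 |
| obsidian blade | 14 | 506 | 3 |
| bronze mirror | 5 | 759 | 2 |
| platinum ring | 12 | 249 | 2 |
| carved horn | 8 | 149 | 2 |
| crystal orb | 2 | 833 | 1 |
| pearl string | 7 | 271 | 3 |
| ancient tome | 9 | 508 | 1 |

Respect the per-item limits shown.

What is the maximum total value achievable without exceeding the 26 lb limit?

Greedy by ratio would take ornate helm + 2×bronze mirror + crystal orb + ancient tome: 25 lb used, total 2908.
The 9 lb tied up in ancient tome is better spent on copper ingots — total rises to 2958 (26 lb).
That's the maximum — no swap from here does better than 2958.

2958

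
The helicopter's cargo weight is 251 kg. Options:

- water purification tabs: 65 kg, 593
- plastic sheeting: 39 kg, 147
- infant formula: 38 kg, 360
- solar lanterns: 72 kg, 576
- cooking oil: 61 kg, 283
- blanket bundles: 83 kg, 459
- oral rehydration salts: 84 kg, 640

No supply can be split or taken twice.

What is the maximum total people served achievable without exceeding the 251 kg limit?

1876

Density check — infant formula 9.47, water purification tabs 9.12, solar lanterns 8.00, oral rehydration salts 7.62 are the best per kg.
The ratio heuristic lands on water purification tabs + infant formula + solar lanterns + cooking oil (1812) but leaves 15 kg idle.
Replace solar lanterns with oral rehydration salts: the trade gains 64 net, giving 1876 at 248 kg.
That's the maximum — no swap from here does better than 1876.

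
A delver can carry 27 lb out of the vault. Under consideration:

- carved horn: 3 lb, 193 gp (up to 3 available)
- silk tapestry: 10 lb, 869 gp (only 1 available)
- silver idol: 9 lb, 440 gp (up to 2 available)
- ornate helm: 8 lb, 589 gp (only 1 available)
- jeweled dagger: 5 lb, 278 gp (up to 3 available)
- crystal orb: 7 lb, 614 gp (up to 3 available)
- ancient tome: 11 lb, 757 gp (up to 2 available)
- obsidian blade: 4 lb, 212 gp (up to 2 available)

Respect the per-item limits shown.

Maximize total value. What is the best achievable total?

Greedy by ratio would take 2×carved horn + 3×crystal orb: 27 lb used, total 2228.
The 10 lb tied up in carved horn and crystal orb is better spent on silk tapestry — total rises to 2290 (27 lb).
Nothing else within 27 lb beats 2290.

2290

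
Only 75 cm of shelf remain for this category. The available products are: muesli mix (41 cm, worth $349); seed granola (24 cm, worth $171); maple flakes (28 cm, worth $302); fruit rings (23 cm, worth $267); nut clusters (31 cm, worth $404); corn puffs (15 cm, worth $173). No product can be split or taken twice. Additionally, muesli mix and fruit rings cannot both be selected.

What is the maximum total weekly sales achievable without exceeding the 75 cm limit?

879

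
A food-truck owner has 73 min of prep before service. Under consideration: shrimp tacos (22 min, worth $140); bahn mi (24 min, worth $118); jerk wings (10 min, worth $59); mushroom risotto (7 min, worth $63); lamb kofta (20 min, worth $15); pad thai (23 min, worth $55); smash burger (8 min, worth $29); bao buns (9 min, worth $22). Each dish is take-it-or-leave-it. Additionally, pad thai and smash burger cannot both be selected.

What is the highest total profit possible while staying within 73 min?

By profit per min: mushroom risotto 9.00, shrimp tacos 6.36, jerk wings 5.90 lead.
Best packing: shrimp tacos + bahn mi + jerk wings + mushroom risotto + smash burger — 71 min, 409 total.

409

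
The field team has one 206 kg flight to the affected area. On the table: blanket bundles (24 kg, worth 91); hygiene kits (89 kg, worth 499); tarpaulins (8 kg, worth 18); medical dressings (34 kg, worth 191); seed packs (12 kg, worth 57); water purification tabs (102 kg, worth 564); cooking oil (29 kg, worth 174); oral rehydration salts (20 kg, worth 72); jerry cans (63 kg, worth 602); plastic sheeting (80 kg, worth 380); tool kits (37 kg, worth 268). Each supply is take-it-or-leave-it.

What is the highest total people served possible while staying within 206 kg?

Greedy by ratio would take blanket bundles + medical dressings + seed packs + cooking oil + jerry cans + tool kits: 199 kg used, total 1383.
But water purification tabs + jerry cans + tool kits fits in 202 kg and reaches 1434.
Next best is hygiene kits + seed packs + jerry cans + tool kits at 1426 (201 kg) — short by 8.

1434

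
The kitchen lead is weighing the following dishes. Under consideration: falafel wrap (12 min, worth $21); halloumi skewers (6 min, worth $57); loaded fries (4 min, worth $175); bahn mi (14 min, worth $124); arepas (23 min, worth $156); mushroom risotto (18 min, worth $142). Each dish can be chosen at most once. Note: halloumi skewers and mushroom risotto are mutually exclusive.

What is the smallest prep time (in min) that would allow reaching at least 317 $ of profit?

Minimise min subject to total profit ≥ 317.
Taking loaded fries + mushroom risotto gives 317 (≥ 317) for 22 min.
Any bundle with less than 22 min falls short of 317.

22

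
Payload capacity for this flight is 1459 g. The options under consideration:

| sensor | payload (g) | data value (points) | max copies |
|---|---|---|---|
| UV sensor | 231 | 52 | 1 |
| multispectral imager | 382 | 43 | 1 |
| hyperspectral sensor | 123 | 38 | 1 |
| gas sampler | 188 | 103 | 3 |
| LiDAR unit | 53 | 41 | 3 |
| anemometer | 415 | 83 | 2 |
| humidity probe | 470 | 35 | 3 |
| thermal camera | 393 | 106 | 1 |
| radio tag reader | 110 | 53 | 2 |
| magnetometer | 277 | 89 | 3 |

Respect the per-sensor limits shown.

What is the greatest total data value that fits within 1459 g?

682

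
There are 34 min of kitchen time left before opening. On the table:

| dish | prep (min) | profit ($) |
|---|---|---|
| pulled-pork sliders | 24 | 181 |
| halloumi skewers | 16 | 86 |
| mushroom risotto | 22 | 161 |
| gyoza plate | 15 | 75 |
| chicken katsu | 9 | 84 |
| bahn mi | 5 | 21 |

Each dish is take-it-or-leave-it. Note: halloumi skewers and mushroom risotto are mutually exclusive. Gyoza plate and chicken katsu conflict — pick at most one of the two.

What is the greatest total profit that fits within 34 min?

265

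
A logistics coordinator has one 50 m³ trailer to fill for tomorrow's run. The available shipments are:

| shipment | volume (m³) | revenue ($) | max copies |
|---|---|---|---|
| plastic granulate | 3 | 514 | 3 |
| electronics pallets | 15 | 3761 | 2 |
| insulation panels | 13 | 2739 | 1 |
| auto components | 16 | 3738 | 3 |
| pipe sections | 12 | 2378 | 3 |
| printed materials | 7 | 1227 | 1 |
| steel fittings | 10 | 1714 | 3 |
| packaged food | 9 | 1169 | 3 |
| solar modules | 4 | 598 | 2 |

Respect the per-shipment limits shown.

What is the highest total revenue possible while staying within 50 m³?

By revenue per m³: electronics pallets 250.73, auto components 233.62, insulation panels 210.69, pipe sections 198.17 lead.
Filling by ratio: plastic granulate + 2×electronics pallets + auto components for 11774, with 1 m³ left unused.
Replace plastic granulate with solar modules: the trade gains 84 net, giving 11858 at 50 m³.

11858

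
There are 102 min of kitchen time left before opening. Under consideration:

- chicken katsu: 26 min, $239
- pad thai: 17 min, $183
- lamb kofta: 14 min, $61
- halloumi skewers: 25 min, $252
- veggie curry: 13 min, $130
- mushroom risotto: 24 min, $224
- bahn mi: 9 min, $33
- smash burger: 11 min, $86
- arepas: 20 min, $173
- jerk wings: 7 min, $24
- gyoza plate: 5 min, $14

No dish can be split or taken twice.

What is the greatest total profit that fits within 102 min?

977

A density-first pass picks pad thai + halloumi skewers + veggie curry + mushroom risotto + arepas — 962 at 99 min.
Dropping mushroom risotto frees 24 min; slotting in chicken katsu (26 min) lifts the total to 977 at 101 min.
The closest alternative, pad thai + halloumi skewers + veggie curry + mushroom risotto + arepas, reaches only 962.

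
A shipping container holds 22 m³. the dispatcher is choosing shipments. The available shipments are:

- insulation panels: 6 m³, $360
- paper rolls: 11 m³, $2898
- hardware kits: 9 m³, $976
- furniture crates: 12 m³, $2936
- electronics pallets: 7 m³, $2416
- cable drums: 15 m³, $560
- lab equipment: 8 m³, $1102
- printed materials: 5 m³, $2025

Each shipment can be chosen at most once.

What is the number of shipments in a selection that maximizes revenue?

Optimal total is 5543.
For example electronics pallets + lab equipment + printed materials achieves it, using 20 m³.
Any selection reaching 5543 contains exactly 3 shipments.

3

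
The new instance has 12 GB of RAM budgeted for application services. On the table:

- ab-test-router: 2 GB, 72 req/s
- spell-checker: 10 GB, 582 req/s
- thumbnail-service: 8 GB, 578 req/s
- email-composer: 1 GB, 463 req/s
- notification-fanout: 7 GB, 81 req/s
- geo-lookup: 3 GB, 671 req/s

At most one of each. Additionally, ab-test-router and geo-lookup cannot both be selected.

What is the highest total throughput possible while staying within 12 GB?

The ratio ordering already packs tightly: thumbnail-service + email-composer + geo-lookup, 12 GB, 1712.
The closest alternative, thumbnail-service + geo-lookup, reaches only 1249.

1712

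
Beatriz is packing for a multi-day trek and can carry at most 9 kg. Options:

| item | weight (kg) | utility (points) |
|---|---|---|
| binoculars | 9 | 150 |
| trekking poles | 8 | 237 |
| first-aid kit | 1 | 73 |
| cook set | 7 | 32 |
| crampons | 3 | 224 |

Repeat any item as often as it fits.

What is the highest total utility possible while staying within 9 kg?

Taking 3×crampons: 9 kg used, 672 in utility.
Nothing else within 9 kg beats 672.

672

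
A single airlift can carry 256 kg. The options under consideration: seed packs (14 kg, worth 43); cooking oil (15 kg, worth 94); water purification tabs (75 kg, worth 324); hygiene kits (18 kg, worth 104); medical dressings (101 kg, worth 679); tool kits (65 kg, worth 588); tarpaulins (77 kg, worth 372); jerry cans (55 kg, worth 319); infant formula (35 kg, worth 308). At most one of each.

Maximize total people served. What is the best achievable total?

Filling by ratio: seed packs + cooking oil + hygiene kits + medical dressings + tool kits + infant formula for 1816, with 8 kg left unused.
The 47 kg tied up in seed packs and cooking oil and hygiene kits is better spent on jerry cans — total rises to 1894 (256 kg).
The closest alternative, seed packs + cooking oil + hygiene kits + medical dressings + tool kits + infant formula, reaches only 1816.

1894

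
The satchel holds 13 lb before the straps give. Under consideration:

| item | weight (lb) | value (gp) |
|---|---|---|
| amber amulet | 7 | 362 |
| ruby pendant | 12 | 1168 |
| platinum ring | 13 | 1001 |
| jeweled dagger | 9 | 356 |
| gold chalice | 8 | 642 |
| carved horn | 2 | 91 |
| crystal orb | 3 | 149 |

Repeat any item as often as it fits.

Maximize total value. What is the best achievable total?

1168

Density check — ruby pendant 97.33, gold chalice 80.25, platinum ring 77.00 are the best per lb.
Best packing: ruby pendant — 12 lb, 1168 total.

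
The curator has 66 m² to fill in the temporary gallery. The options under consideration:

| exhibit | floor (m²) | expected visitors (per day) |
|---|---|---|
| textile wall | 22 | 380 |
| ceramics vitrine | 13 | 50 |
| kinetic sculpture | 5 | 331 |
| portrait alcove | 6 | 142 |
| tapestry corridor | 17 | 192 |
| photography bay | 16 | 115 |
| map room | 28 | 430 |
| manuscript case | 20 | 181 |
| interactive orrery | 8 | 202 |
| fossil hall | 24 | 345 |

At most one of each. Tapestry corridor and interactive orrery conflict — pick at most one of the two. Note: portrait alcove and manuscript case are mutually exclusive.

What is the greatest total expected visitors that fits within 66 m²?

1400

Best packing: textile wall + kinetic sculpture + portrait alcove + interactive orrery + fossil hall — 65 m², 1400 total.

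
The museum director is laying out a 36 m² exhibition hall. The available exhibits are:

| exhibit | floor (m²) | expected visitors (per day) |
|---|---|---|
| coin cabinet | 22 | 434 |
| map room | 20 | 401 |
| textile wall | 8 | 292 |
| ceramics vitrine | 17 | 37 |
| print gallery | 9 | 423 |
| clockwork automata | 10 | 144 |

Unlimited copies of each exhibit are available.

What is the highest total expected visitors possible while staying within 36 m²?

1692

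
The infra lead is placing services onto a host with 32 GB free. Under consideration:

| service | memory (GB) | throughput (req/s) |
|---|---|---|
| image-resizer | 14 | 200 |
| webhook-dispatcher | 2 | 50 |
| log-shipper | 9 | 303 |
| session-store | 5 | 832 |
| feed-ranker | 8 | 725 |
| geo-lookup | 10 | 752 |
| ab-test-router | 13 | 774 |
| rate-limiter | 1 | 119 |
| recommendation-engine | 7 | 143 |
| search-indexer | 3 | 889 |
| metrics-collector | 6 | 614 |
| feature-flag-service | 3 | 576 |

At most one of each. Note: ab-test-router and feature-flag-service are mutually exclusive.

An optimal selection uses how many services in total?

7

Best achievable throughput is 3943.
One optimal bundle: webhook-dispatcher + session-store + feed-ranker + geo-lookup + rate-limiter + search-indexer + feature-flag-service (32 GB).
All optima have 7 services.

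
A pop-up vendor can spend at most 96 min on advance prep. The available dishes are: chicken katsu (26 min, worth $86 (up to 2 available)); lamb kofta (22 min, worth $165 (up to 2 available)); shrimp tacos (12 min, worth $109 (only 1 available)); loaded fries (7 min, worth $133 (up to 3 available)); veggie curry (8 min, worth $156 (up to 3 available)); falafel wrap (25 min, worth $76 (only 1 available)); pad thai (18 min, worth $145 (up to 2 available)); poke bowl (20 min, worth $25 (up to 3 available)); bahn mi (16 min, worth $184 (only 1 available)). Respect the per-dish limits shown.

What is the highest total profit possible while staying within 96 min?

1325

Density check — veggie curry 19.50, loaded fries 19.00, bahn mi 11.50, shrimp tacos 9.08 are the best per min.
Greedy by ratio would take shrimp tacos + 3×loaded fries + 3×veggie curry + pad thai + bahn mi: 91 min used, total 1305.
Dropping pad thai frees 18 min; slotting in lamb kofta (22 min) lifts the total to 1325 at 95 min.
That's the maximum — no swap from here does better than 1325.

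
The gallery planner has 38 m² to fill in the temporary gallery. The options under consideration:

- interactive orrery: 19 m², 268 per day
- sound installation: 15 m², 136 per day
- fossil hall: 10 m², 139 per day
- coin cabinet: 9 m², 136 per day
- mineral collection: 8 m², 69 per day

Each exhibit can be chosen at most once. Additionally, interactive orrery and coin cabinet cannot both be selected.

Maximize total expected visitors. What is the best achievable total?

Interactive orrery + fossil hall + mineral collection uses 37 of the 38 m² and totals 476.

476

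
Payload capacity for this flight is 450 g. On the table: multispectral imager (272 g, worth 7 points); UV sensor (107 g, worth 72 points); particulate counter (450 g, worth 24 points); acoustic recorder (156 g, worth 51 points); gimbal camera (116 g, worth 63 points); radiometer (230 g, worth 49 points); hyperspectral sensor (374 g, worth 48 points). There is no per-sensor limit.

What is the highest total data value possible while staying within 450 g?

288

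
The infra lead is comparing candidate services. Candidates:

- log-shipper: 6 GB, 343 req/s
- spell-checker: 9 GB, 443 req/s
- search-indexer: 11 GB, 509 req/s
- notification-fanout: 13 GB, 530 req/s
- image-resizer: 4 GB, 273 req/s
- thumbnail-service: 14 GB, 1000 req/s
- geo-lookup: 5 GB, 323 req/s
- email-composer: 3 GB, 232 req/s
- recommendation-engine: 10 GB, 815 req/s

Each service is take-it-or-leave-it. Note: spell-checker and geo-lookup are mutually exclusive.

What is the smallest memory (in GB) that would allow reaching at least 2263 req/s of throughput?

Look for the lowest-memory combination reaching 2263.
Taking image-resizer + thumbnail-service + email-composer + recommendation-engine gives 2320 (≥ 2263) for 31 GB.
Below 31 GB the best achievable stays under 2263.

31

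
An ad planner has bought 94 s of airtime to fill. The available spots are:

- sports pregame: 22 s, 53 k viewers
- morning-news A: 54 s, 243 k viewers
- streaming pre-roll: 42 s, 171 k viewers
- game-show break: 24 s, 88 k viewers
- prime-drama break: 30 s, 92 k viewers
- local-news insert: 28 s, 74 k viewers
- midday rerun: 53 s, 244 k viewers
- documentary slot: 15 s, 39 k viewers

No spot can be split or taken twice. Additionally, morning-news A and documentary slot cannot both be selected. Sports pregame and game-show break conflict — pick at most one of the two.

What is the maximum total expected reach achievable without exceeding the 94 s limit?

371

By expected reach per s: midday rerun 4.60, morning-news A 4.50, streaming pre-roll 4.07, game-show break 3.67 lead.
Best packing: game-show break + midday rerun + documentary slot — 92 s, 371 total.
Nothing else feasible within 94 s beats 371.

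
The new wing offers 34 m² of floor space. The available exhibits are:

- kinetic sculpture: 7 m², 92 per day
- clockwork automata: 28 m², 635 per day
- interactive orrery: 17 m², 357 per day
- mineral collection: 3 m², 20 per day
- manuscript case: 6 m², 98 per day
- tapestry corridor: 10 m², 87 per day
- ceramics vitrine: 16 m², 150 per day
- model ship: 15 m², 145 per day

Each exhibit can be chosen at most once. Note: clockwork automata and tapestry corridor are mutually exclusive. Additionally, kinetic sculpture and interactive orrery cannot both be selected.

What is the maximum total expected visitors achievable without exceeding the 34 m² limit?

Clockwork automata + manuscript case uses 34 of the 34 m² and totals 733.
Runner-up clockwork automata + mineral collection tops out at 655.

733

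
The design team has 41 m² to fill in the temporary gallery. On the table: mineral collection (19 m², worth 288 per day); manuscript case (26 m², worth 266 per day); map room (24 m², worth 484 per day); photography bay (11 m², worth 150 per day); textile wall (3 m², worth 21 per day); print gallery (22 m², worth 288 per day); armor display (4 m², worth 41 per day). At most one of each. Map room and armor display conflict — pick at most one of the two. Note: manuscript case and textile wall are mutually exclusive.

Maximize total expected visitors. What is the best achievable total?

Ranking by ratio (expected visitors/m²): map room 20.17, mineral collection 15.16, photography bay 13.64, print gallery 13.09.
Taking map room + photography bay + textile wall: 38 m² used, 655 in expected visitors.
An exhaustive check of the 128 subsets confirms 655.

655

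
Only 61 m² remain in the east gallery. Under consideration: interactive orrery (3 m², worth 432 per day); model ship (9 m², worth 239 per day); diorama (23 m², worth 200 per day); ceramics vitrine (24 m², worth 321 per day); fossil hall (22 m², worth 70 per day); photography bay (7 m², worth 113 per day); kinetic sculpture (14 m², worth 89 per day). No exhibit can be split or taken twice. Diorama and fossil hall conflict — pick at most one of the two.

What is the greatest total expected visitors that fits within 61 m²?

1194

The ratio ordering already packs tightly: interactive orrery + model ship + ceramics vitrine + photography bay + kinetic sculpture, 57 m², 1194.
No other feasible combination exceeds 1194.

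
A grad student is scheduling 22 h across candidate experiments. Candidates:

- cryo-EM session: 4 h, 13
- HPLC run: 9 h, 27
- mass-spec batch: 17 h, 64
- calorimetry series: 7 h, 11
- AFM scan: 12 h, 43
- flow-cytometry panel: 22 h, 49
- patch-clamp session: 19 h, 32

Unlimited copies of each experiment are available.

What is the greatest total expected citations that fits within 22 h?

77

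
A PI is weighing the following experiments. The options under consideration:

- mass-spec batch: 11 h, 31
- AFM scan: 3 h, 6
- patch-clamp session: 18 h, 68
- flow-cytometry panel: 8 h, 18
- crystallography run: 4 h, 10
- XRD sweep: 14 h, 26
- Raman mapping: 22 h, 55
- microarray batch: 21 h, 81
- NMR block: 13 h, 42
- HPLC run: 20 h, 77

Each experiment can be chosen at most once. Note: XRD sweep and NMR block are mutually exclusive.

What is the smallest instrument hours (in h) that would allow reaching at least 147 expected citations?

Look for the lowest-instrument combination reaching 147.
patch-clamp session + microarray batch: 149 expected citations at 39 h.
No combination under 39 h hits 147.

39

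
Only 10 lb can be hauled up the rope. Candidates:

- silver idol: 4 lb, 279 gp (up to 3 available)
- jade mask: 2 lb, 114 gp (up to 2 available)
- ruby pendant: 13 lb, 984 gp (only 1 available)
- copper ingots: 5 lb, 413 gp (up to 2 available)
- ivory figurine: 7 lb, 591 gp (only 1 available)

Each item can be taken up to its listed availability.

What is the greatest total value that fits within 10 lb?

826

Density check — ivory figurine 84.43, copper ingots 82.60, ruby pendant 75.69, silver idol 69.75 are the best per lb.
Filling by ratio: jade mask + ivory figurine for 705, with 1 lb left unused.
Replace jade mask and ivory figurine with 2×copper ingots: the trade gains 121 net, giving 826 at 10 lb.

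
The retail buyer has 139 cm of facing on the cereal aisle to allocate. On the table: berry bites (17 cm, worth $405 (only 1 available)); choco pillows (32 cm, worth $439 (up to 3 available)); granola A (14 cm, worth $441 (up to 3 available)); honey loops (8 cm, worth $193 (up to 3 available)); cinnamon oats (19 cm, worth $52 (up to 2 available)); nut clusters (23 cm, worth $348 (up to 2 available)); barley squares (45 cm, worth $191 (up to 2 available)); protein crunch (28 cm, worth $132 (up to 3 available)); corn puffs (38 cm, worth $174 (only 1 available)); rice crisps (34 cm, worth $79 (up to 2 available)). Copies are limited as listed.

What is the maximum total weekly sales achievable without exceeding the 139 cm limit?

Density check — granola A 31.50, honey loops 24.12, berry bites 23.82 are the best per cm.
A density-first pass picks berry bites + 3×granola A + 3×honey loops + 2×nut clusters — 3003 at 129 cm.
Dropping nut clusters frees 23 cm; slotting in choco pillows (32 cm) lifts the total to 3094 at 138 cm.
The spare 1 cm is too small for any remaining product, and no exchange beats 3094.

3094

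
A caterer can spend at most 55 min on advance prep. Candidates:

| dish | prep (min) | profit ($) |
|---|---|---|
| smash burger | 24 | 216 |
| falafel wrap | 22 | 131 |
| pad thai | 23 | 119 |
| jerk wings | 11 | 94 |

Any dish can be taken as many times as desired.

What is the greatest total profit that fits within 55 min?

By profit per min: smash burger 9.00, jerk wings 8.55, falafel wrap 5.95, pad thai 5.17 lead.
Filling by ratio: 2×smash burger for 432, with 7 min left unused.
Dropping 2×smash burger frees 48 min; slotting in 5×jerk wings (55 min) lifts the total to 470 at 55 min.
Every other selection either busts 55 min or fails to beat 470.

470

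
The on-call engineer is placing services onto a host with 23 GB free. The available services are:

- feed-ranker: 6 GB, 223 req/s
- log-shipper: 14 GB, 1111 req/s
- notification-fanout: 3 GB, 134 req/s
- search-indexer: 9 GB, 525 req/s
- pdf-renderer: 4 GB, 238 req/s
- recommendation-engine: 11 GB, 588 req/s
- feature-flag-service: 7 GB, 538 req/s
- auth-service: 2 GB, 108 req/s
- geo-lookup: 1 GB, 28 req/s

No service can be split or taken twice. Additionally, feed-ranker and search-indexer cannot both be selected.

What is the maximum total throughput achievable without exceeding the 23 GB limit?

Ranking by ratio (throughput/GB): log-shipper 79.36, feature-flag-service 76.86, pdf-renderer 59.50.
The ratio ordering already packs tightly: log-shipper + feature-flag-service + auth-service, 23 GB, 1757.
An exhaustive check of the 512 subsets confirms 1757.

1757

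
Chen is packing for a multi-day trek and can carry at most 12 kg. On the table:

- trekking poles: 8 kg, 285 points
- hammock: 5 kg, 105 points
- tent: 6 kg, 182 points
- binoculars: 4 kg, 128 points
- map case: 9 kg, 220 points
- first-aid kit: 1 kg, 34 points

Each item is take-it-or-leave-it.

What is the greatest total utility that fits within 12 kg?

413

Filling by ratio: trekking poles + first-aid kit for 319, with 3 kg left unused.
The 1 kg tied up in first-aid kit is better spent on binoculars — total rises to 413 (12 kg).
Runner-up tent + binoculars + first-aid kit tops out at 344.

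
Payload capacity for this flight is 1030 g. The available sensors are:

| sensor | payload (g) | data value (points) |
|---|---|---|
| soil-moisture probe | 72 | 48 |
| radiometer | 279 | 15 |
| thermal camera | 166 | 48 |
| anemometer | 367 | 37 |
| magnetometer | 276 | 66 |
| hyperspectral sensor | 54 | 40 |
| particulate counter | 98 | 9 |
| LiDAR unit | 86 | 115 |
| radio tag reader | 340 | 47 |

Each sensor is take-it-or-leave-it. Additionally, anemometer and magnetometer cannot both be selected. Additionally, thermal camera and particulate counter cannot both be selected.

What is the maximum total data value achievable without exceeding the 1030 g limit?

364

Density check — LiDAR unit 1.34, hyperspectral sensor 0.74, soil-moisture probe 0.67 are the best per g.
Soil-moisture probe + thermal camera + magnetometer + hyperspectral sensor + LiDAR unit + radio tag reader uses 994 of the 1030 g and totals 364.
Nothing else feasible within 1030 g beats 364.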